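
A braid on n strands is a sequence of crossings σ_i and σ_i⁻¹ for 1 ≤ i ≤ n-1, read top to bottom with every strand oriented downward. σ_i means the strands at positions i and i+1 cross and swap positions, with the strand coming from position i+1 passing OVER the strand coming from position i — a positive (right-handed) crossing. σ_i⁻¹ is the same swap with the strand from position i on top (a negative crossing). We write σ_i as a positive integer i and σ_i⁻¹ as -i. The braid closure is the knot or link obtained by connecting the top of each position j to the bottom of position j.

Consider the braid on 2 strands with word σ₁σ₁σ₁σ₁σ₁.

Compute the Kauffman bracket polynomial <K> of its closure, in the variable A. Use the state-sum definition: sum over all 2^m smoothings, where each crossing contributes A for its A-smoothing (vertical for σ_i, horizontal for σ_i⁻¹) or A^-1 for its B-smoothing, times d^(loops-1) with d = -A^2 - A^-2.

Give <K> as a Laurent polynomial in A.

Braid: s1 s1 s1 s1 s1 on 2 strands, 5 crossings.
Writhe w = (#positive) - (#negative) = 5 - 0 = 5.
Computing the Kauffman bracket via state sum. There are 2^5 = 32 states.
Each crossing splits two ways (0=vertical, 1=horizontal). The state's weight is A^(#A-smoothings - #B-smoothings) * d^(loops - 1).
  state 00000: A-exp=+5, loops=2, term = A^5 * d^1
  state 00001: A-exp=+3, loops=1, term = A^3 * d^0
  state 00010: A-exp=+3, loops=1, term = A^3 * d^0
  state 00011: A-exp=+1, loops=2, term = A^1 * d^1
  state 00100: A-exp=+3, loops=1, term = A^3 * d^0
  state 00101: A-exp=+1, loops=2, term = A^1 * d^1
  state 00110: A-exp=+1, loops=2, term = A^1 * d^1
  state 00111: A-exp=-1, loops=3, term = A^-1 * d^2
  state 01000: A-exp=+3, loops=1, term = A^3 * d^0
  state 01001: A-exp=+1, loops=2, term = A^1 * d^1
  state 01010: A-exp=+1, loops=2, term = A^1 * d^1
  state 01011: A-exp=-1, loops=3, term = A^-1 * d^2
  state 01100: A-exp=+1, loops=2, term = A^1 * d^1
  state 01101: A-exp=-1, loops=3, term = A^-1 * d^2
  state 01110: A-exp=-1, loops=3, term = A^-1 * d^2
  state 01111: A-exp=-3, loops=4, term = A^-3 * d^3
  state 10000: A-exp=+3, loops=1, term = A^3 * d^0
  state 10001: A-exp=+1, loops=2, term = A^1 * d^1
  state 10010: A-exp=+1, loops=2, term = A^1 * d^1
  state 10011: A-exp=-1, loops=3, term = A^-1 * d^2
  state 10100: A-exp=+1, loops=2, term = A^1 * d^1
  state 10101: A-exp=-1, loops=3, term = A^-1 * d^2
  state 10110: A-exp=-1, loops=3, term = A^-1 * d^2
  state 10111: A-exp=-3, loops=4, term = A^-3 * d^3
  state 11000: A-exp=+1, loops=2, term = A^1 * d^1
  state 11001: A-exp=-1, loops=3, term = A^-1 * d^2
  state 11010: A-exp=-1, loops=3, term = A^-1 * d^2
  state 11011: A-exp=-3, loops=4, term = A^-3 * d^3
  state 11100: A-exp=-1, loops=3, term = A^-1 * d^2
  state 11101: A-exp=-3, loops=4, term = A^-3 * d^3
  state 11110: A-exp=-3, loops=4, term = A^-3 * d^3
  state 11111: A-exp=-5, loops=5, term = A^-5 * d^4
Collect the terms by A-exponent (count of states per loop number):
Powers of d = -A^2 - A^-2: d^2 = A^4 + 2 + A^-4; d^3 = -A^6 - 3*A^2 - 3*A^-2 - A^-6; d^4 = A^8 + 4*A^4 + 6 + 4*A^-4 + A^-8.
  A^5 * (d) = -A^7 - A^3
  A^3 * (5) = 5*A^3
  A^1 * (10*d) = -10*A^3 - 10*A^-1
  A^-1 * (10*d^2) = 10*A^3 + 20*A^-1 + 10*A^-5
  A^-3 * (5*d^3) = -5*A^3 - 15*A^-1 - 15*A^-5 - 5*A^-9
  A^-5 * (d^4) = A^3 + 4*A^-1 + 6*A^-5 + 4*A^-9 + A^-13
Summing the groups: <K> = -A^7 - A^-1 + A^-5 - A^-9 + A^-13

Answer: -A^7 - A^-1 + A^-5 - A^-9 + A^-13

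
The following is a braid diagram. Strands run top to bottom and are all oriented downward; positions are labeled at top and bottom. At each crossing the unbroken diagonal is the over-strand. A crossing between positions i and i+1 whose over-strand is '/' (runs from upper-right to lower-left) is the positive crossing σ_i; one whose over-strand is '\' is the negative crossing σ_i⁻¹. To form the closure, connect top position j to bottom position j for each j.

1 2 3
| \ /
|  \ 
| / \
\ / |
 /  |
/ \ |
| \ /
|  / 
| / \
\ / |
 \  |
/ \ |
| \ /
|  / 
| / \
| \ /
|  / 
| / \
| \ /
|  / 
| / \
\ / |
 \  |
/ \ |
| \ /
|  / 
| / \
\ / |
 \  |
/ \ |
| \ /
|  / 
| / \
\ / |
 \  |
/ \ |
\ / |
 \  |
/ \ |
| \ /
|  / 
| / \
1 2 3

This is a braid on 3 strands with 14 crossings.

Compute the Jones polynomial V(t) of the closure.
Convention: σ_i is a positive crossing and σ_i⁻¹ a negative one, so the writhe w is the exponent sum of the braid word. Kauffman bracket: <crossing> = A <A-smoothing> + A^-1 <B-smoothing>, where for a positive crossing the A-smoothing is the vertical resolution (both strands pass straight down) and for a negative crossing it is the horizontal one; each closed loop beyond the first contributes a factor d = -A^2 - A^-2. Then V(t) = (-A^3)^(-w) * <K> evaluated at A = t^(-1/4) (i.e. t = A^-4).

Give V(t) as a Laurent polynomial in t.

t^7 - 4*t^6 + 7*t^5 - 11*t^4 + 14*t^3 - 14*t^2 + 14*t - 10 + 7*t^-1 - 4*t^-2 + t^-3

Derivation:
Reading the diagram top to bottom ('/'-over between positions i,i+1 = s_i, '\'-over = s_i^-1): braid word = s2^-1 s1 s2 s1^-1 s2 s2 s2 s1^-1 s2 s1^-1 s2 s1^-1 s1^-1 s2.
The presented braid s2^-1 s1 s2 s1^-1 s2 s2 s2 s1^-1 s2 s1^-1 s2 s1^-1 s1^-1 s2 on 3 strands reduces by inverse Markov moves (closure unchanged at each step):
  Deconjugate: the word is γ·β·γ⁻¹ with γ = s2^-1 s1 (prefix) and γ⁻¹ = s1^-1 s2 (suffix); strip both.
Reduced to β = s2 s1^-1 s2 s2 s2 s1^-1 s2 s1^-1 s2 s1^-1 on 3 strands, 10 crossings.
Compute on β:
Braid: s2 s1^-1 s2 s2 s2 s1^-1 s2 s1^-1 s2 s1^-1 on 3 strands, 10 crossings.
Writhe w = (#positive) - (#negative) = 6 - 4 = 2.
Enumerate smoothing states for the bracket polynomial. There are 2^10 = 1024 states.
Each crossing splits two ways (0=vertical, 1=horizontal). The state's weight is A^(#A-smoothings - #B-smoothings) * d^(loops - 1).
Tabulate the states by total A-exponent and number of loops L (A-exp: L × count):
  A^10: L=5 ×1
  A^8: L=4 ×10
  A^6: L=3 ×42, L=5 ×3
  A^4: L=2 ×90, L=4 ×29, L=6 ×1
  A^2: L=1 ×87, L=3 ×110, L=5 ×13
  A^0: L=2 ×179, L=4 ×71, L=6 ×2
  A^-2: L=3 ×187, L=5 ×23
  A^-4: L=4 ×117, L=6 ×3
  A^-6: L=5 ×45
  A^-8: L=6 ×10
  A^-10: L=7 ×1
Each group contributes A^e * Σ count * d^(L-1):
Powers of d = -A^2 - A^-2: d^2 = A^4 + 2 + A^-4; d^3 = -A^6 - 3*A^2 - 3*A^-2 - A^-6; d^4 = A^8 + 4*A^4 + 6 + 4*A^-4 + A^-8; d^5 = -A^10 - 5*A^6 - 10*A^2 - 10*A^-2 - 5*A^-6 - A^-10; d^6 = A^12 + 6*A^8 + 15*A^4 + 20 + 15*A^-4 + 6*A^-8 + A^-12.
  A^10 * (d^4) = A^18 + 4*A^14 + 6*A^10 + 4*A^6 + A^2
  A^8 * (10*d^3) = -10*A^14 - 30*A^10 - 30*A^6 - 10*A^2
  A^6 * (42*d^2 + 3*d^4) = 3*A^14 + 54*A^10 + 102*A^6 + 54*A^2 + 3*A^-2
  A^4 * (90*d + 29*d^3 + d^5) = -A^14 - 34*A^10 - 187*A^6 - 187*A^2 - 34*A^-2 - A^-6
  A^2 * (87 + 110*d^2 + 13*d^4) = 13*A^10 + 162*A^6 + 385*A^2 + 162*A^-2 + 13*A^-6
  A^0 * (179*d + 71*d^3 + 2*d^5) = -2*A^10 - 81*A^6 - 412*A^2 - 412*A^-2 - 81*A^-6 - 2*A^-10
  A^-2 * (187*d^2 + 23*d^4) = 23*A^6 + 279*A^2 + 512*A^-2 + 279*A^-6 + 23*A^-10
  A^-4 * (117*d^3 + 3*d^5) = -3*A^6 - 132*A^2 - 381*A^-2 - 381*A^-6 - 132*A^-10 - 3*A^-14
  A^-6 * (45*d^4) = 45*A^2 + 180*A^-2 + 270*A^-6 + 180*A^-10 + 45*A^-14
  A^-8 * (10*d^5) = -10*A^2 - 50*A^-2 - 100*A^-6 - 100*A^-10 - 50*A^-14 - 10*A^-18
  A^-10 * (d^6) = A^2 + 6*A^-2 + 15*A^-6 + 20*A^-10 + 15*A^-14 + 6*A^-18 + A^-22
Summing the groups: <K> = A^18 - 4*A^14 + 7*A^10 - 10*A^6 + 14*A^2 - 14*A^-2 + 14*A^-6 - 11*A^-10 + 7*A^-14 - 4*A^-18 + A^-22
Normalise by the writhe: (-A^3)^(-w) = (-A^3)^(-2) = A^-6, so f(A) = A^-6 * <K> = A^12 - 4*A^8 + 7*A^4 - 10 + 14*A^-4 - 14*A^-8 + 14*A^-12 - 11*A^-16 + 7*A^-20 - 4*A^-24 + A^-28.
Substitute A = t^(-1/4), i.e. A^e → t^(-e/4): V(t) = t^7 - 4*t^6 + 7*t^5 - 11*t^4 + 14*t^3 - 14*t^2 + 14*t - 10 + 7*t^-1 - 4*t^-2 + t^-3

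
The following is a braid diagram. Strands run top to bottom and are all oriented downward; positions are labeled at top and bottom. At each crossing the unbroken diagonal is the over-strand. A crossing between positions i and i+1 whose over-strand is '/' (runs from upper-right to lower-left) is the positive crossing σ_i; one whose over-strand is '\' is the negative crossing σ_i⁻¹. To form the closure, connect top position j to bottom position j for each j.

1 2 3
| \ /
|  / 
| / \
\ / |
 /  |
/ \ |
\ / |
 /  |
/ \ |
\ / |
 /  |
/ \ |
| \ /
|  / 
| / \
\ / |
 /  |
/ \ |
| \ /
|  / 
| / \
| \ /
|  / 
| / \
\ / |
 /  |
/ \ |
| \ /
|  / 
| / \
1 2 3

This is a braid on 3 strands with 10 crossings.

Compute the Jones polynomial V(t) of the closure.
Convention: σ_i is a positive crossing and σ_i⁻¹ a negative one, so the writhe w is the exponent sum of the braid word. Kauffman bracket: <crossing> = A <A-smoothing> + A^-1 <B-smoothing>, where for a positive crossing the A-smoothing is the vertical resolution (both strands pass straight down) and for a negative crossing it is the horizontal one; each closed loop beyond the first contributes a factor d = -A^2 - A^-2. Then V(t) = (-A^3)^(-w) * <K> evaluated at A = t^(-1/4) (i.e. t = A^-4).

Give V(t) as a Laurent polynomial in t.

-t^10 + t^6 + t^4

Derivation:
Reading the diagram top to bottom ('/'-over between positions i,i+1 = s_i, '\'-over = s_i^-1): braid word = s2 s1 s1 s1 s2 s1 s2 s2 s1 s2.
Braid: s2 s1 s1 s1 s2 s1 s2 s2 s1 s2 on 3 strands, 10 crossings.
Writhe w = (#positive) - (#negative) = 10 - 0 = 10.
State-sum expansion of <K>. There are 2^10 = 1024 states.
Each crossing splits two ways (0=vertical, 1=horizontal). The state's weight is A^(#A-smoothings - #B-smoothings) * d^(loops - 1).
Tabulate the states by total A-exponent and number of loops L (A-exp: L × count):
  A^10: L=3 ×1
  A^8: L=2 ×10
  A^6: L=1 ×25, L=3 ×20
  A^4: L=2 ×100, L=4 ×20
  A^2: L=1 ×36, L=3 ×164, L=5 ×10
  A^0: L=2 ×108, L=4 ×142, L=6 ×2
  A^-2: L=1 ×12, L=3 ×129, L=5 ×69
  A^-4: L=2 ×24, L=4 ×78, L=6 ×18
  A^-6: L=3 ×19, L=5 ×24, L=7 ×2
  A^-8: L=4 ×7, L=6 ×3
  A^-10: L=5 ×1
Each group contributes A^e * Σ count * d^(L-1):
Powers of d = -A^2 - A^-2: d^2 = A^4 + 2 + A^-4; d^3 = -A^6 - 3*A^2 - 3*A^-2 - A^-6; d^4 = A^8 + 4*A^4 + 6 + 4*A^-4 + A^-8; d^5 = -A^10 - 5*A^6 - 10*A^2 - 10*A^-2 - 5*A^-6 - A^-10; d^6 = A^12 + 6*A^8 + 15*A^4 + 20 + 15*A^-4 + 6*A^-8 + A^-12.
  A^10 * (d^2) = A^14 + 2*A^10 + A^6
  A^8 * (10*d) = -10*A^10 - 10*A^6
  A^6 * (25 + 20*d^2) = 20*A^10 + 65*A^6 + 20*A^2
  A^4 * (100*d + 20*d^3) = -20*A^10 - 160*A^6 - 160*A^2 - 20*A^-2
  A^2 * (36 + 164*d^2 + 10*d^4) = 10*A^10 + 204*A^6 + 424*A^2 + 204*A^-2 + 10*A^-6
  A^0 * (108*d + 142*d^3 + 2*d^5) = -2*A^10 - 152*A^6 - 554*A^2 - 554*A^-2 - 152*A^-6 - 2*A^-10
  A^-2 * (12 + 129*d^2 + 69*d^4) = 69*A^6 + 405*A^2 + 684*A^-2 + 405*A^-6 + 69*A^-10
  A^-4 * (24*d + 78*d^3 + 18*d^5) = -18*A^6 - 168*A^2 - 438*A^-2 - 438*A^-6 - 168*A^-10 - 18*A^-14
  A^-6 * (19*d^2 + 24*d^4 + 2*d^6) = 2*A^6 + 36*A^2 + 145*A^-2 + 222*A^-6 + 145*A^-10 + 36*A^-14 + 2*A^-18
  A^-8 * (7*d^3 + 3*d^5) = -3*A^2 - 22*A^-2 - 51*A^-6 - 51*A^-10 - 22*A^-14 - 3*A^-18
  A^-10 * (d^4) = A^-2 + 4*A^-6 + 6*A^-10 + 4*A^-14 + A^-18
Summing the groups: <K> = A^14 + A^6 - A^-10
Normalise by the writhe: (-A^3)^(-w) = (-A^3)^(-10) = A^-30, so f(A) = A^-30 * <K> = A^-16 + A^-24 - A^-40.
Substitute A = t^(-1/4), i.e. A^e → t^(-e/4): V(t) = -t^10 + t^6 + t^4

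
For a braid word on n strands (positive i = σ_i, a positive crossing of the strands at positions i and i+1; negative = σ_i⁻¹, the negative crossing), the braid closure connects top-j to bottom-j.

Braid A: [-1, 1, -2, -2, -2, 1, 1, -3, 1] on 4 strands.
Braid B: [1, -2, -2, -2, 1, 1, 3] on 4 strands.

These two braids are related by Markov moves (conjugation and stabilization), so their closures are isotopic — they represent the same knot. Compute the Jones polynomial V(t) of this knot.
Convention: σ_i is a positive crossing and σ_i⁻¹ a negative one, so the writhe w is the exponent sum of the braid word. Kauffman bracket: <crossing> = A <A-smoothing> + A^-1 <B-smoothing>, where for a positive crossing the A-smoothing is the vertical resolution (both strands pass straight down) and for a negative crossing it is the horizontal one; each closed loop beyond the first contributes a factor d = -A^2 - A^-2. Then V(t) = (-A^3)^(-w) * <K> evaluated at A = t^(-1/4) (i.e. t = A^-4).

-t^3 + t^2 - t + 3 - t^-1 + t^-2 - t^-3

Derivation:
Markov-equivalent braids have isotopic closures, hence identical knot invariants. Strip the Markov moves from each word to reach a common short braid β, then compute V(t) once on β.
Braid A: s1^-1 s1 s2^-1 s2^-1 s2^-1 s1 s1 s3^-1 s1 on 4 strands reduces by inverse Markov moves (closure unchanged at each step):
  Deconjugate: the word is γ·β·γ⁻¹ with γ = s1^-1 (prefix) and γ⁻¹ = s1 (suffix); strip both.
  Destabilize: the word has the form β·s3^-1 where s3^-1 occurs only as the final letter (β ∈ B_3); drop it and the last strand → 3 strands.
Reduced to β = s1 s2^-1 s2^-1 s2^-1 s1 s1 on 3 strands, 6 crossings.
Braid B: s1 s2^-1 s2^-1 s2^-1 s1 s1 s3 on 4 strands reduces by inverse Markov moves (closure unchanged at each step):
  Destabilize: the word has the form β·s3 where s3 occurs only as the final letter (β ∈ B_3); drop it and the last strand → 3 strands.
Reduced to β = s1 s2^-1 s2^-1 s2^-1 s1 s1 on 3 strands, 6 crossings.
Both give the same β = s1 s2^-1 s2^-1 s2^-1 s1 s1 on 3 strands, so one state sum suffices:
Braid: s1 s2^-1 s2^-1 s2^-1 s1 s1 on 3 strands, 6 crossings.
Writhe w = (#positive) - (#negative) = 3 - 3 = 0.
State-sum expansion of <K>. There are 2^6 = 64 states.
For each crossing: s=0 is the vertical smoothing, s=1 horizontal. Crossing k contributes A^(sign_k * (1 - 2*s_k)); loop factor d = -A^2 - A^-2.
Tabulate the states by total A-exponent and number of loops L (A-exp: L × count):
  A^6: L=4 ×1
  A^4: L=3 ×6
  A^2: L=2 ×12, L=4 ×3
  A^0: L=1 ×9, L=3 ×10, L=5 ×1
  A^-2: L=2 ×12, L=4 ×3
  A^-4: L=3 ×6
  A^-6: L=4 ×1
Each group contributes A^e * Σ count * d^(L-1):
Powers of d = -A^2 - A^-2: d^2 = A^4 + 2 + A^-4; d^3 = -A^6 - 3*A^2 - 3*A^-2 - A^-6; d^4 = A^8 + 4*A^4 + 6 + 4*A^-4 + A^-8.
  A^6 * (d^3) = -A^12 - 3*A^8 - 3*A^4 - 1
  A^4 * (6*d^2) = 6*A^8 + 12*A^4 + 6
  A^2 * (12*d + 3*d^3) = -3*A^8 - 21*A^4 - 21 - 3*A^-4
  A^0 * (9 + 10*d^2 + d^4) = A^8 + 14*A^4 + 35 + 14*A^-4 + A^-8
  A^-2 * (12*d + 3*d^3) = -3*A^4 - 21 - 21*A^-4 - 3*A^-8
  A^-4 * (6*d^2) = 6 + 12*A^-4 + 6*A^-8
  A^-6 * (d^3) = -1 - 3*A^-4 - 3*A^-8 - A^-12
Summing the groups: <K> = -A^12 + A^8 - A^4 + 3 - A^-4 + A^-8 - A^-12
Normalise by the writhe: (-A^3)^(-w) = (-A^3)^(0) = 1, so f(A) = 1 * <K> = -A^12 + A^8 - A^4 + 3 - A^-4 + A^-8 - A^-12.
Substitute A = t^(-1/4), i.e. A^e → t^(-e/4): V(t) = -t^3 + t^2 - t + 3 - t^-1 + t^-2 - t^-3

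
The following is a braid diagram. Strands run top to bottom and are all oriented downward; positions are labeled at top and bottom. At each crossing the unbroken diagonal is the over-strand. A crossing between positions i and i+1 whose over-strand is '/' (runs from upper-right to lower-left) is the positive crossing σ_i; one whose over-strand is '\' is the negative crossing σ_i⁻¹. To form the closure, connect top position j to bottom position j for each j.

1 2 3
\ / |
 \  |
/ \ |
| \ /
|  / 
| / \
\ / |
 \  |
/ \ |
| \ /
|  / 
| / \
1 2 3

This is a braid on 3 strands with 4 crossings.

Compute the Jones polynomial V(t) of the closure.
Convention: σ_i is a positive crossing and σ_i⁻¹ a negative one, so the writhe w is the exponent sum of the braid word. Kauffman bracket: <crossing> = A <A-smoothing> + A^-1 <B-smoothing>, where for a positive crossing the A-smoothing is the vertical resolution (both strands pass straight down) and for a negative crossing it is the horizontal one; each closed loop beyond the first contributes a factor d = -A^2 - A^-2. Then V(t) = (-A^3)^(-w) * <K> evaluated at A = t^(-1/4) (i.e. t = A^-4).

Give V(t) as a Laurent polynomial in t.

t^2 - t + 1 - t^-1 + t^-2

Derivation:
Reading the diagram top to bottom ('/'-over between positions i,i+1 = s_i, '\'-over = s_i^-1): braid word = s1^-1 s2 s1^-1 s2.
Braid: s1^-1 s2 s1^-1 s2 on 3 strands, 4 crossings.
Writhe w = (#positive) - (#negative) = 2 - 2 = 0.
Enumerate smoothing states for the bracket polynomial. There are 2^4 = 16 states.
Smooth each crossing (0=||, 1=⌣⌢); contribution A^(Σ sign_k(1-2s_k)) * d^(L-1).
  state 0000: A-exp=+0, loops=3, term = A^0 * d^2
  state 0001: A-exp=-2, loops=2, term = A^-2 * d^1
  state 0010: A-exp=+2, loops=2, term = A^2 * d^1
  state 0011: A-exp=+0, loops=1, term = A^0 * d^0
  state 0100: A-exp=-2, loops=2, term = A^-2 * d^1
  state 0101: A-exp=-4, loops=3, term = A^-4 * d^2
  state 0110: A-exp=+0, loops=1, term = A^0 * d^0
  state 0111: A-exp=-2, loops=2, term = A^-2 * d^1
  state 1000: A-exp=+2, loops=2, term = A^2 * d^1
  state 1001: A-exp=+0, loops=1, term = A^0 * d^0
  state 1010: A-exp=+4, loops=3, term = A^4 * d^2
  state 1011: A-exp=+2, loops=2, term = A^2 * d^1
  state 1100: A-exp=+0, loops=1, term = A^0 * d^0
  state 1101: A-exp=-2, loops=2, term = A^-2 * d^1
  state 1110: A-exp=+2, loops=2, term = A^2 * d^1
  state 1111: A-exp=+0, loops=1, term = A^0 * d^0
Collect the terms by A-exponent (count of states per loop number):
Powers of d = -A^2 - A^-2: d^2 = A^4 + 2 + A^-4.
  A^4 * (d^2) = A^8 + 2*A^4 + 1
  A^2 * (4*d) = -4*A^4 - 4
  A^0 * (5 + d^2) = A^4 + 7 + A^-4
  A^-2 * (4*d) = -4 - 4*A^-4
  A^-4 * (d^2) = 1 + 2*A^-4 + A^-8
Summing the groups: <K> = A^8 - A^4 + 1 - A^-4 + A^-8
Normalise by the writhe: (-A^3)^(-w) = (-A^3)^(0) = 1, so f(A) = 1 * <K> = A^8 - A^4 + 1 - A^-4 + A^-8.
Substitute A = t^(-1/4), i.e. A^e → t^(-e/4): V(t) = t^2 - t + 1 - t^-1 + t^-2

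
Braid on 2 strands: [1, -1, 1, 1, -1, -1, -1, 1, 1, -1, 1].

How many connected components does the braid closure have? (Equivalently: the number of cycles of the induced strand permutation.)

1

Derivation:
Track the strand permutation on 2 strands, starting from identity.
  step 1: s1 swaps positions 1,2 -> [2 1]
  step 2: s1^-1 swaps positions 1,2 -> [1 2]
  step 3: s1 swaps positions 1,2 -> [2 1]
  step 4: s1 swaps positions 1,2 -> [1 2]
  step 5: s1^-1 swaps positions 1,2 -> [2 1]
  step 6: s1^-1 swaps positions 1,2 -> [1 2]
  step 7: s1^-1 swaps positions 1,2 -> [2 1]
  step 8: s1 swaps positions 1,2 -> [1 2]
  step 9: s1 swaps positions 1,2 -> [2 1]
  step 10: s1^-1 swaps positions 1,2 -> [1 2]
  step 11: s1 swaps positions 1,2 -> [2 1]
Final permutation (position -> original strand): [2 1]
Closure components = cycle count of this permutation = 1.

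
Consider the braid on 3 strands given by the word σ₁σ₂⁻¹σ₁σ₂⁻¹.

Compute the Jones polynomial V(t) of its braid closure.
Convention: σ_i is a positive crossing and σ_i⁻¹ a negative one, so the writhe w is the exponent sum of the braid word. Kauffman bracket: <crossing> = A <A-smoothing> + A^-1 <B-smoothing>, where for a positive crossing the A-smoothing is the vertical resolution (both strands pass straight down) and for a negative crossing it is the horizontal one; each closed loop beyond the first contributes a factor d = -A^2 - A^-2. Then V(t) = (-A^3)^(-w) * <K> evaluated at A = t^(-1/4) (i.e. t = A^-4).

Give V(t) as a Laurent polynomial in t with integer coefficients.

Braid: s1 s2^-1 s1 s2^-1 on 3 strands, 4 crossings.
Writhe w = (#positive) - (#negative) = 2 - 2 = 0.
Enumerate smoothing states for the bracket polynomial. There are 2^4 = 16 states.
Smooth each crossing (0=||, 1=⌣⌢); contribution A^(Σ sign_k(1-2s_k)) * d^(L-1).
  state 0000: A-exp=+0, loops=3, term = A^0 * d^2
  state 0001: A-exp=+2, loops=2, term = A^2 * d^1
  state 0010: A-exp=-2, loops=2, term = A^-2 * d^1
  state 0011: A-exp=+0, loops=1, term = A^0 * d^0
  state 0100: A-exp=+2, loops=2, term = A^2 * d^1
  state 0101: A-exp=+4, loops=3, term = A^4 * d^2
  state 0110: A-exp=+0, loops=1, term = A^0 * d^0
  state 0111: A-exp=+2, loops=2, term = A^2 * d^1
  state 1000: A-exp=-2, loops=2, term = A^-2 * d^1
  state 1001: A-exp=+0, loops=1, term = A^0 * d^0
  state 1010: A-exp=-4, loops=3, term = A^-4 * d^2
  state 1011: A-exp=-2, loops=2, term = A^-2 * d^1
  state 1100: A-exp=+0, loops=1, term = A^0 * d^0
  state 1101: A-exp=+2, loops=2, term = A^2 * d^1
  state 1110: A-exp=-2, loops=2, term = A^-2 * d^1
  state 1111: A-exp=+0, loops=1, term = A^0 * d^0
Collect the terms by A-exponent (count of states per loop number):
Powers of d = -A^2 - A^-2: d^2 = A^4 + 2 + A^-4.
  A^4 * (d^2) = A^8 + 2*A^4 + 1
  A^2 * (4*d) = -4*A^4 - 4
  A^0 * (5 + d^2) = A^4 + 7 + A^-4
  A^-2 * (4*d) = -4 - 4*A^-4
  A^-4 * (d^2) = 1 + 2*A^-4 + A^-8
Summing the groups: <K> = A^8 - A^4 + 1 - A^-4 + A^-8
Normalise by the writhe: (-A^3)^(-w) = (-A^3)^(0) = 1, so f(A) = 1 * <K> = A^8 - A^4 + 1 - A^-4 + A^-8.
Substitute A = t^(-1/4), i.e. A^e → t^(-e/4): V(t) = t^2 - t + 1 - t^-1 + t^-2

Answer: t^2 - t + 1 - t^-1 + t^-2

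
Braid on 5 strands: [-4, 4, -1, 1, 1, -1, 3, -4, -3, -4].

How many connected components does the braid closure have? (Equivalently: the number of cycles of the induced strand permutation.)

3

Derivation:
Track the strand permutation on 5 strands, starting from identity.
  step 1: s4^-1 swaps positions 4,5 -> [1 2 3 5 4]
  step 2: s4 swaps positions 4,5 -> [1 2 3 4 5]
  step 3: s1^-1 swaps positions 1,2 -> [2 1 3 4 5]
  step 4: s1 swaps positions 1,2 -> [1 2 3 4 5]
  step 5: s1 swaps positions 1,2 -> [2 1 3 4 5]
  step 6: s1^-1 swaps positions 1,2 -> [1 2 3 4 5]
  step 7: s3 swaps positions 3,4 -> [1 2 4 3 5]
  step 8: s4^-1 swaps positions 4,5 -> [1 2 4 5 3]
  step 9: s3^-1 swaps positions 3,4 -> [1 2 5 4 3]
  step 10: s4^-1 swaps positions 4,5 -> [1 2 5 3 4]
Final permutation (position -> original strand): [1 2 5 3 4]
Closure components = cycle count of this permutation = 3.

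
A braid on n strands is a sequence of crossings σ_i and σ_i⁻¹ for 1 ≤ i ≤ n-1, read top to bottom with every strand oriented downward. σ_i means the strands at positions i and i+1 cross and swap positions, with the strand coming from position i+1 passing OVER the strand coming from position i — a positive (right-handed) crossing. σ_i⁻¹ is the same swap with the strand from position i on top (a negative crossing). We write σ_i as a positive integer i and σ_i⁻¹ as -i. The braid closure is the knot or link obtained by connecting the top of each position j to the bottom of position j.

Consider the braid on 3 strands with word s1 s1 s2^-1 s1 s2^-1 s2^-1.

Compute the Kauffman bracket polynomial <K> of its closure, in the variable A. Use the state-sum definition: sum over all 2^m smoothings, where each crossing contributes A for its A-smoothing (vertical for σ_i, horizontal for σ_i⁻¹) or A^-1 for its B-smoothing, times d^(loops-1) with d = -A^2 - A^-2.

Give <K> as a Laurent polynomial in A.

-A^12 + 2*A^8 - 2*A^4 + 3 - 2*A^-4 + 2*A^-8 - A^-12

Derivation:
Braid: s1 s1 s2^-1 s1 s2^-1 s2^-1 on 3 strands, 6 crossings.
Writhe w = (#positive) - (#negative) = 3 - 3 = 0.
State-sum expansion of <K>. There are 2^6 = 64 states.
Each crossing splits two ways (0=vertical, 1=horizontal). The state's weight is A^(#A-smoothings - #B-smoothings) * d^(loops - 1).
Tabulate the states by total A-exponent and number of loops L (A-exp: L × count):
  A^6: L=4 ×1
  A^4: L=3 ×6
  A^2: L=2 ×14, L=4 ×1
  A^0: L=1 ×13, L=3 ×7
  A^-2: L=2 ×14, L=4 ×1
  A^-4: L=3 ×6
  A^-6: L=4 ×1
Each group contributes A^e * Σ count * d^(L-1):
Powers of d = -A^2 - A^-2: d^2 = A^4 + 2 + A^-4; d^3 = -A^6 - 3*A^2 - 3*A^-2 - A^-6.
  A^6 * (d^3) = -A^12 - 3*A^8 - 3*A^4 - 1
  A^4 * (6*d^2) = 6*A^8 + 12*A^4 + 6
  A^2 * (14*d + d^3) = -A^8 - 17*A^4 - 17 - A^-4
  A^0 * (13 + 7*d^2) = 7*A^4 + 27 + 7*A^-4
  A^-2 * (14*d + d^3) = -A^4 - 17 - 17*A^-4 - A^-8
  A^-4 * (6*d^2) = 6 + 12*A^-4 + 6*A^-8
  A^-6 * (d^3) = -1 - 3*A^-4 - 3*A^-8 - A^-12
Summing the groups: <K> = -A^12 + 2*A^8 - 2*A^4 + 3 - 2*A^-4 + 2*A^-8 - A^-12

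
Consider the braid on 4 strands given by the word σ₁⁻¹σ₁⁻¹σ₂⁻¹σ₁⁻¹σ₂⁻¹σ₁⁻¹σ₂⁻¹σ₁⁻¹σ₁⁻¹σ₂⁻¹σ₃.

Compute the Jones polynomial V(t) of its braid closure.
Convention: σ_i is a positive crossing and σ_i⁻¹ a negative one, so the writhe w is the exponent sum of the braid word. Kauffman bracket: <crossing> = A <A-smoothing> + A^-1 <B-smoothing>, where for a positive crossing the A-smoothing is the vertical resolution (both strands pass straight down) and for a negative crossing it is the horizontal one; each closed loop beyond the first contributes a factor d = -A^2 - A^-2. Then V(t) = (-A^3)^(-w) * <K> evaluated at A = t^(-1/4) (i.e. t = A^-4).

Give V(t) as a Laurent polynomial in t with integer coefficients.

t^-4 + t^-6 - t^-10

Derivation:
The presented braid s1^-1 s1^-1 s2^-1 s1^-1 s2^-1 s1^-1 s2^-1 s1^-1 s1^-1 s2^-1 s3 on 4 strands reduces by inverse Markov moves (closure unchanged at each step):
  Destabilize: the word has the form β·s3 where s3 occurs only as the final letter (β ∈ B_3); drop it and the last strand → 3 strands.
Reduced to β = s1^-1 s1^-1 s2^-1 s1^-1 s2^-1 s1^-1 s2^-1 s1^-1 s1^-1 s2^-1 on 3 strands, 10 crossings.
Compute on β:
Braid: s1^-1 s1^-1 s2^-1 s1^-1 s2^-1 s1^-1 s2^-1 s1^-1 s1^-1 s2^-1 on 3 strands, 10 crossings.
Writhe w = (#positive) - (#negative) = 0 - 10 = -10.
State-sum expansion of <K>. There are 2^10 = 1024 states.
Each crossing splits two ways (0=vertical, 1=horizontal). The state's weight is A^(#A-smoothings - #B-smoothings) * d^(loops - 1).
Tabulate the states by total A-exponent and number of loops L (A-exp: L × count):
  A^10: L=3 ×1
  A^8: L=2 ×4, L=4 ×6
  A^6: L=1 ×4, L=3 ×30, L=5 ×11
  A^4: L=2 ×48, L=4 ×65, L=6 ×7
  A^2: L=1 ×24, L=3 ×140, L=5 ×45, L=7 ×1
  A^0: L=2 ×129, L=4 ×117, L=6 ×6
  A^-2: L=1 ×43, L=3 ×151, L=5 ×16
  A^-4: L=2 ×96, L=4 ×24
  A^-6: L=1 ×24, L=3 ×21
  A^-8: L=2 ×10
  A^-10: L=3 ×1
Each group contributes A^e * Σ count * d^(L-1):
Powers of d = -A^2 - A^-2: d^2 = A^4 + 2 + A^-4; d^3 = -A^6 - 3*A^2 - 3*A^-2 - A^-6; d^4 = A^8 + 4*A^4 + 6 + 4*A^-4 + A^-8; d^5 = -A^10 - 5*A^6 - 10*A^2 - 10*A^-2 - 5*A^-6 - A^-10; d^6 = A^12 + 6*A^8 + 15*A^4 + 20 + 15*A^-4 + 6*A^-8 + A^-12.
  A^10 * (d^2) = A^14 + 2*A^10 + A^6
  A^8 * (4*d + 6*d^3) = -6*A^14 - 22*A^10 - 22*A^6 - 6*A^2
  A^6 * (4 + 30*d^2 + 11*d^4) = 11*A^14 + 74*A^10 + 130*A^6 + 74*A^2 + 11*A^-2
  A^4 * (48*d + 65*d^3 + 7*d^5) = -7*A^14 - 100*A^10 - 313*A^6 - 313*A^2 - 100*A^-2 - 7*A^-6
  A^2 * (24 + 140*d^2 + 45*d^4 + d^6) = A^14 + 51*A^10 + 335*A^6 + 594*A^2 + 335*A^-2 + 51*A^-6 + A^-10
  A^0 * (129*d + 117*d^3 + 6*d^5) = -6*A^10 - 147*A^6 - 540*A^2 - 540*A^-2 - 147*A^-6 - 6*A^-10
  A^-2 * (43 + 151*d^2 + 16*d^4) = 16*A^6 + 215*A^2 + 441*A^-2 + 215*A^-6 + 16*A^-10
  A^-4 * (96*d + 24*d^3) = -24*A^2 - 168*A^-2 - 168*A^-6 - 24*A^-10
  A^-6 * (24 + 21*d^2) = 21*A^-2 + 66*A^-6 + 21*A^-10
  A^-8 * (10*d) = -10*A^-6 - 10*A^-10
  A^-10 * (d^2) = A^-6 + 2*A^-10 + A^-14
Summing the groups: <K> = -A^10 + A^-6 + A^-14
Normalise by the writhe: (-A^3)^(-w) = (-A^3)^(10) = A^30, so f(A) = A^30 * <K> = -A^40 + A^24 + A^16.
Substitute A = t^(-1/4), i.e. A^e → t^(-e/4): V(t) = t^-4 + t^-6 - t^-10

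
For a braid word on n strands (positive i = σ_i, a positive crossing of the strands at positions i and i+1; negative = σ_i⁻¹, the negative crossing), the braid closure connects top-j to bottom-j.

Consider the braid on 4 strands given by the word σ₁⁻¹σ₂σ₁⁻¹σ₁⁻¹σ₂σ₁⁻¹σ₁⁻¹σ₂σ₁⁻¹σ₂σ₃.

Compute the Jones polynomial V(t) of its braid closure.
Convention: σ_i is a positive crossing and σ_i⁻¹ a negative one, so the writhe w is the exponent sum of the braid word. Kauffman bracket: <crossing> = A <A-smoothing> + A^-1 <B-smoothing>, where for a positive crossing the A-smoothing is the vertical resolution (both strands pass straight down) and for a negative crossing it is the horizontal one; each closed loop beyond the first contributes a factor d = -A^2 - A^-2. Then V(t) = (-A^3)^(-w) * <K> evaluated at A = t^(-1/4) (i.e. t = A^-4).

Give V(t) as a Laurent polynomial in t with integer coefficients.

t^3 - 4*t^2 + 8*t - 11 + 15*t^-1 - 16*t^-2 + 15*t^-3 - 12*t^-4 + 8*t^-5 - 4*t^-6 + t^-7

Derivation:
The presented braid s1^-1 s2 s1^-1 s1^-1 s2 s1^-1 s1^-1 s2 s1^-1 s2 s3 on 4 strands reduces by inverse Markov moves (closure unchanged at each step):
  Destabilize: the word has the form β·s3 where s3 occurs only as the final letter (β ∈ B_3); drop it and the last strand → 3 strands.
Reduced to β = s1^-1 s2 s1^-1 s1^-1 s2 s1^-1 s1^-1 s2 s1^-1 s2 on 3 strands, 10 crossings.
Compute on β:
Braid: s1^-1 s2 s1^-1 s1^-1 s2 s1^-1 s1^-1 s2 s1^-1 s2 on 3 strands, 10 crossings.
Writhe w = (#positive) - (#negative) = 4 - 6 = -2.
State-sum expansion of <K>. There are 2^10 = 1024 states.
For each crossing: s=0 is the vertical smoothing, s=1 horizontal. Crossing k contributes A^(sign_k * (1 - 2*s_k)); loop factor d = -A^2 - A^-2.
Tabulate the states by total A-exponent and number of loops L (A-exp: L × count):
  A^10: L=7 ×1
  A^8: L=6 ×10
  A^6: L=5 ×45
  A^4: L=4 ×118, L=6 ×2
  A^2: L=3 ×193, L=5 ×17
  A^0: L=2 ×192, L=4 ×59, L=6 ×1
  A^-2: L=1 ×95, L=3 ×108, L=5 ×7
  A^-4: L=2 ×95, L=4 ×25
  A^-6: L=3 ×43, L=5 ×2
  A^-8: L=4 ×10
  A^-10: L=5 ×1
Each group contributes A^e * Σ count * d^(L-1):
Powers of d = -A^2 - A^-2: d^2 = A^4 + 2 + A^-4; d^3 = -A^6 - 3*A^2 - 3*A^-2 - A^-6; d^4 = A^8 + 4*A^4 + 6 + 4*A^-4 + A^-8; d^5 = -A^10 - 5*A^6 - 10*A^2 - 10*A^-2 - 5*A^-6 - A^-10; d^6 = A^12 + 6*A^8 + 15*A^4 + 20 + 15*A^-4 + 6*A^-8 + A^-12.
  A^10 * (d^6) = A^22 + 6*A^18 + 15*A^14 + 20*A^10 + 15*A^6 + 6*A^2 + A^-2
  A^8 * (10*d^5) = -10*A^18 - 50*A^14 - 100*A^10 - 100*A^6 - 50*A^2 - 10*A^-2
  A^6 * (45*d^4) = 45*A^14 + 180*A^10 + 270*A^6 + 180*A^2 + 45*A^-2
  A^4 * (118*d^3 + 2*d^5) = -2*A^14 - 128*A^10 - 374*A^6 - 374*A^2 - 128*A^-2 - 2*A^-6
  A^2 * (193*d^2 + 17*d^4) = 17*A^10 + 261*A^6 + 488*A^2 + 261*A^-2 + 17*A^-6
  A^0 * (192*d + 59*d^3 + d^5) = -A^10 - 64*A^6 - 379*A^2 - 379*A^-2 - 64*A^-6 - A^-10
  A^-2 * (95 + 108*d^2 + 7*d^4) = 7*A^6 + 136*A^2 + 353*A^-2 + 136*A^-6 + 7*A^-10
  A^-4 * (95*d + 25*d^3) = -25*A^2 - 170*A^-2 - 170*A^-6 - 25*A^-10
  A^-6 * (43*d^2 + 2*d^4) = 2*A^2 + 51*A^-2 + 98*A^-6 + 51*A^-10 + 2*A^-14
  A^-8 * (10*d^3) = -10*A^-2 - 30*A^-6 - 30*A^-10 - 10*A^-14
  A^-10 * (d^4) = A^-2 + 4*A^-6 + 6*A^-10 + 4*A^-14 + A^-18
Summing the groups: <K> = A^22 - 4*A^18 + 8*A^14 - 12*A^10 + 15*A^6 - 16*A^2 + 15*A^-2 - 11*A^-6 + 8*A^-10 - 4*A^-14 + A^-18
Normalise by the writhe: (-A^3)^(-w) = (-A^3)^(2) = A^6, so f(A) = A^6 * <K> = A^28 - 4*A^24 + 8*A^20 - 12*A^16 + 15*A^12 - 16*A^8 + 15*A^4 - 11 + 8*A^-4 - 4*A^-8 + A^-12.
Substitute A = t^(-1/4), i.e. A^e → t^(-e/4): V(t) = t^3 - 4*t^2 + 8*t - 11 + 15*t^-1 - 16*t^-2 + 15*t^-3 - 12*t^-4 + 8*t^-5 - 4*t^-6 + t^-7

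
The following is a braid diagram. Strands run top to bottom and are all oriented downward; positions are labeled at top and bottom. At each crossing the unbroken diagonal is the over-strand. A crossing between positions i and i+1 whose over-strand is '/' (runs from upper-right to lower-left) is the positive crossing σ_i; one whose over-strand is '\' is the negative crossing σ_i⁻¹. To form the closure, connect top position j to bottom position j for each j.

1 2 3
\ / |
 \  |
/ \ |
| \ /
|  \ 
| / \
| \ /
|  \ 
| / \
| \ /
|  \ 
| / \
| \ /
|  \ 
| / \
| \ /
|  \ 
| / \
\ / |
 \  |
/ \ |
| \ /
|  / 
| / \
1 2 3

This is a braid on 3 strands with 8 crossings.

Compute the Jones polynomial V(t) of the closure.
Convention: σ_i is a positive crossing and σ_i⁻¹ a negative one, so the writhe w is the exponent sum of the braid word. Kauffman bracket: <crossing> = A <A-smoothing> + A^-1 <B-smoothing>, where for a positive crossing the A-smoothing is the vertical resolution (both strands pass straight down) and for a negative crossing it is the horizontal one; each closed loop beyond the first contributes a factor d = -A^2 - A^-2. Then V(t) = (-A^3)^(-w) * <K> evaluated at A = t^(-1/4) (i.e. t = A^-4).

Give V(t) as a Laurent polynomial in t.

Reading the diagram top to bottom ('/'-over between positions i,i+1 = s_i, '\'-over = s_i^-1): braid word = s1^-1 s2^-1 s2^-1 s2^-1 s2^-1 s2^-1 s1^-1 s2.
Braid: s1^-1 s2^-1 s2^-1 s2^-1 s2^-1 s2^-1 s1^-1 s2 on 3 strands, 8 crossings.
Writhe w = (#positive) - (#negative) = 1 - 7 = -6.
Computing the Kauffman bracket via state sum. There are 2^8 = 256 states.
Smooth each crossing (0=||, 1=⌣⌢); contribution A^(Σ sign_k(1-2s_k)) * d^(L-1).
Tabulate the states by total A-exponent and number of loops L (A-exp: L × count):
  A^8: L=6 ×1
  A^6: L=5 ×8
  A^4: L=4 ×25, L=6 ×3
  A^2: L=3 ×40, L=5 ×15, L=7 ×1
  A^0: L=2 ×35, L=4 ×30, L=6 ×5
  A^-2: L=1 ×15, L=3 ×31, L=5 ×10
  A^-4: L=2 ×18, L=4 ×10
  A^-6: L=1 ×2, L=3 ×6
  A^-8: L=2 ×1
Each group contributes A^e * Σ count * d^(L-1):
Powers of d = -A^2 - A^-2: d^2 = A^4 + 2 + A^-4; d^3 = -A^6 - 3*A^2 - 3*A^-2 - A^-6; d^4 = A^8 + 4*A^4 + 6 + 4*A^-4 + A^-8; d^5 = -A^10 - 5*A^6 - 10*A^2 - 10*A^-2 - 5*A^-6 - A^-10; d^6 = A^12 + 6*A^8 + 15*A^4 + 20 + 15*A^-4 + 6*A^-8 + A^-12.
  A^8 * (d^5) = -A^18 - 5*A^14 - 10*A^10 - 10*A^6 - 5*A^2 - A^-2
  A^6 * (8*d^4) = 8*A^14 + 32*A^10 + 48*A^6 + 32*A^2 + 8*A^-2
  A^4 * (25*d^3 + 3*d^5) = -3*A^14 - 40*A^10 - 105*A^6 - 105*A^2 - 40*A^-2 - 3*A^-6
  A^2 * (40*d^2 + 15*d^4 + d^6) = A^14 + 21*A^10 + 115*A^6 + 190*A^2 + 115*A^-2 + 21*A^-6 + A^-10
  A^0 * (35*d + 30*d^3 + 5*d^5) = -5*A^10 - 55*A^6 - 175*A^2 - 175*A^-2 - 55*A^-6 - 5*A^-10
  A^-2 * (15 + 31*d^2 + 10*d^4) = 10*A^6 + 71*A^2 + 137*A^-2 + 71*A^-6 + 10*A^-10
  A^-4 * (18*d + 10*d^3) = -10*A^2 - 48*A^-2 - 48*A^-6 - 10*A^-10
  A^-6 * (2 + 6*d^2) = 6*A^-2 + 14*A^-6 + 6*A^-10
  A^-8 * (d) = -A^-6 - A^-10
Summing the groups: <K> = -A^18 + A^14 - 2*A^10 + 3*A^6 - 2*A^2 + 2*A^-2 - A^-6 + A^-10
Normalise by the writhe: (-A^3)^(-w) = (-A^3)^(6) = A^18, so f(A) = A^18 * <K> = -A^36 + A^32 - 2*A^28 + 3*A^24 - 2*A^20 + 2*A^16 - A^12 + A^8.
Substitute A = t^(-1/4), i.e. A^e → t^(-e/4): V(t) = t^-2 - t^-3 + 2*t^-4 - 2*t^-5 + 3*t^-6 - 2*t^-7 + t^-8 - t^-9

Answer: t^-2 - t^-3 + 2*t^-4 - 2*t^-5 + 3*t^-6 - 2*t^-7 + t^-8 - t^-9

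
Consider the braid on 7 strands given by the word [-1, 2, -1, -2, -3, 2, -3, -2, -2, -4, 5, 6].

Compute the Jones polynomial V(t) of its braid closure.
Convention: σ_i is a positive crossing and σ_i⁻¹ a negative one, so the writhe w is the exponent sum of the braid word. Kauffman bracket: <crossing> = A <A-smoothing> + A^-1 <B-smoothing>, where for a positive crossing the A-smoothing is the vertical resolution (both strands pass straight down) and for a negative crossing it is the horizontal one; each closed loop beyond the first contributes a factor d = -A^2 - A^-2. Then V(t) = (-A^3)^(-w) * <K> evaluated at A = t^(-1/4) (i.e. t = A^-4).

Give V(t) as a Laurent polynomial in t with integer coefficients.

t^-1 - 2*t^-2 + 3*t^-3 - 2*t^-4 + 3*t^-5 - 2*t^-6 + t^-7 - t^-8

Derivation:
The presented braid s1^-1 s2 s1^-1 s2^-1 s3^-1 s2 s3^-1 s2^-1 s2^-1 s4^-1 s5 s6 on 7 strands reduces by inverse Markov moves (closure unchanged at each step):
  Destabilize: the word has the form β·s6 where s6 occurs only as the final letter (β ∈ B_6); drop it and the last strand → 6 strands.
  Destabilize: the word has the form β·s5 where s5 occurs only as the final letter (β ∈ B_5); drop it and the last strand → 5 strands.
  Destabilize: the word has the form β·s4^-1 where s4^-1 occurs only as the final letter (β ∈ B_4); drop it and the last strand → 4 strands.
Reduced to β = s1^-1 s2 s1^-1 s2^-1 s3^-1 s2 s3^-1 s2^-1 s2^-1 on 4 strands, 9 crossings.
Compute on β:
Braid: s1^-1 s2 s1^-1 s2^-1 s3^-1 s2 s3^-1 s2^-1 s2^-1 on 4 strands, 9 crossings.
Writhe w = (#positive) - (#negative) = 2 - 7 = -5.
Enumerate smoothing states for the bracket polynomial. There are 2^9 = 512 states.
Smooth each crossing (0=||, 1=⌣⌢); contribution A^(Σ sign_k(1-2s_k)) * d^(L-1).
Tabulate the states by total A-exponent and number of loops L (A-exp: L × count):
  A^9: L=5 ×1
  A^7: L=4 ×9
  A^5: L=3 ×30, L=5 ×6
  A^3: L=2 ×45, L=4 ×37, L=6 ×2
  A^1: L=1 ×27, L=3 ×78, L=5 ×21
  A^-1: L=2 ×67, L=4 ×53, L=6 ×6
  A^-3: L=1 ×12, L=3 ×53, L=5 ×18, L=7 ×1
  A^-5: L=2 ×14, L=4 ×19, L=6 ×3
  A^-7: L=3 ×6, L=5 ×3
  A^-9: L=4 ×1
Each group contributes A^e * Σ count * d^(L-1):
Powers of d = -A^2 - A^-2: d^2 = A^4 + 2 + A^-4; d^3 = -A^6 - 3*A^2 - 3*A^-2 - A^-6; d^4 = A^8 + 4*A^4 + 6 + 4*A^-4 + A^-8; d^5 = -A^10 - 5*A^6 - 10*A^2 - 10*A^-2 - 5*A^-6 - A^-10; d^6 = A^12 + 6*A^8 + 15*A^4 + 20 + 15*A^-4 + 6*A^-8 + A^-12.
  A^9 * (d^4) = A^17 + 4*A^13 + 6*A^9 + 4*A^5 + A
  A^7 * (9*d^3) = -9*A^13 - 27*A^9 - 27*A^5 - 9*A
  A^5 * (30*d^2 + 6*d^4) = 6*A^13 + 54*A^9 + 96*A^5 + 54*A + 6*A^-3
  A^3 * (45*d + 37*d^3 + 2*d^5) = -2*A^13 - 47*A^9 - 176*A^5 - 176*A - 47*A^-3 - 2*A^-7
  A^1 * (27 + 78*d^2 + 21*d^4) = 21*A^9 + 162*A^5 + 309*A + 162*A^-3 + 21*A^-7
  A^-1 * (67*d + 53*d^3 + 6*d^5) = -6*A^9 - 83*A^5 - 286*A - 286*A^-3 - 83*A^-7 - 6*A^-11
  A^-3 * (12 + 53*d^2 + 18*d^4 + d^6) = A^9 + 24*A^5 + 140*A + 246*A^-3 + 140*A^-7 + 24*A^-11 + A^-15
  A^-5 * (14*d + 19*d^3 + 3*d^5) = -3*A^5 - 34*A - 101*A^-3 - 101*A^-7 - 34*A^-11 - 3*A^-15
  A^-7 * (6*d^2 + 3*d^4) = 3*A + 18*A^-3 + 30*A^-7 + 18*A^-11 + 3*A^-15
  A^-9 * (d^3) = -A^-3 - 3*A^-7 - 3*A^-11 - A^-15
Summing the groups: <K> = A^17 - A^13 + 2*A^9 - 3*A^5 + 2*A - 3*A^-3 + 2*A^-7 - A^-11
Normalise by the writhe: (-A^3)^(-w) = (-A^3)^(5) = -A^15, so f(A) = -A^15 * <K> = -A^32 + A^28 - 2*A^24 + 3*A^20 - 2*A^16 + 3*A^12 - 2*A^8 + A^4.
Substitute A = t^(-1/4), i.e. A^e → t^(-e/4): V(t) = t^-1 - 2*t^-2 + 3*t^-3 - 2*t^-4 + 3*t^-5 - 2*t^-6 + t^-7 - t^-8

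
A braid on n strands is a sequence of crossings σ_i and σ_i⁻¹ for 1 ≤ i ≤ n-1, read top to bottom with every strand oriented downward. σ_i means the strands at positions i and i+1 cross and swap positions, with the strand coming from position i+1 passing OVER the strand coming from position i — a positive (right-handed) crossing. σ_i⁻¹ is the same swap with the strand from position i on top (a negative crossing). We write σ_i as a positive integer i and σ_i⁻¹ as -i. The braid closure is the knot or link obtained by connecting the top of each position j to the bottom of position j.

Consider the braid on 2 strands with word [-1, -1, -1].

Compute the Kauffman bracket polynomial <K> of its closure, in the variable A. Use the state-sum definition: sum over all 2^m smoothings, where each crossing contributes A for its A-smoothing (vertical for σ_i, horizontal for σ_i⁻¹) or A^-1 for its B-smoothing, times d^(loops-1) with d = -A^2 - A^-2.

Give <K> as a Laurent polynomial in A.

A^7 - A^3 - A^-5

Derivation:
Braid: s1^-1 s1^-1 s1^-1 on 2 strands, 3 crossings.
Writhe w = (#positive) - (#negative) = 0 - 3 = -3.
State-sum expansion of <K>. There are 2^3 = 8 states.
For each crossing: s=0 is the vertical smoothing, s=1 horizontal. Crossing k contributes A^(sign_k * (1 - 2*s_k)); loop factor d = -A^2 - A^-2.
  state 000: A-exp=-3, loops=2, term = A^-3 * d^1
  state 001: A-exp=-1, loops=1, term = A^-1 * d^0
  state 010: A-exp=-1, loops=1, term = A^-1 * d^0
  state 011: A-exp=+1, loops=2, term = A^1 * d^1
  state 100: A-exp=-1, loops=1, term = A^-1 * d^0
  state 101: A-exp=+1, loops=2, term = A^1 * d^1
  state 110: A-exp=+1, loops=2, term = A^1 * d^1
  state 111: A-exp=+3, loops=3, term = A^3 * d^2
Collect the terms by A-exponent (count of states per loop number):
Powers of d = -A^2 - A^-2: d^2 = A^4 + 2 + A^-4.
  A^3 * (d^2) = A^7 + 2*A^3 + A^-1
  A^1 * (3*d) = -3*A^3 - 3*A^-1
  A^-1 * (3) = 3*A^-1
  A^-3 * (d) = -A^-1 - A^-5
Summing the groups: <K> = A^7 - A^3 - A^-5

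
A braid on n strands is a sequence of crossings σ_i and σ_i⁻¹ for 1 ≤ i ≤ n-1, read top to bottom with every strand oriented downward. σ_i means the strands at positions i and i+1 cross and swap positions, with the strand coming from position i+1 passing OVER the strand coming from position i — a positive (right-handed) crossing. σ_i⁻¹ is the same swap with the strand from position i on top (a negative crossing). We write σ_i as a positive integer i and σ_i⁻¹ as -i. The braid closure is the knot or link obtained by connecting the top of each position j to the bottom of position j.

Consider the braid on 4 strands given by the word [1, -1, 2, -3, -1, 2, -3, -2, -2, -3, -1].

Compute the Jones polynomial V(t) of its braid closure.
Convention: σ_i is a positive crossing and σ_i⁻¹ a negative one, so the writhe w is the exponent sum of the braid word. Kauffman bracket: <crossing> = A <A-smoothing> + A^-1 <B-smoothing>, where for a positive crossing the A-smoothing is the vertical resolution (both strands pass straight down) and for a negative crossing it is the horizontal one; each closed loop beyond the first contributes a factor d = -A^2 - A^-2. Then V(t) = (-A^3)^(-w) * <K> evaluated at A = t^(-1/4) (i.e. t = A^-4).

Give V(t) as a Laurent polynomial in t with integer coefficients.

2*t^-1 - 3*t^-2 + 4*t^-3 - 4*t^-4 + 4*t^-5 - 3*t^-6 + 2*t^-7 - t^-8

Derivation:
The presented braid s1 s1^-1 s2 s3^-1 s1^-1 s2 s3^-1 s2^-1 s2^-1 s3^-1 s1^-1 on 4 strands reduces by inverse Markov moves (closure unchanged at each step):
  Deconjugate: the word is γ·β·γ⁻¹ with γ = s1 (prefix) and γ⁻¹ = s1^-1 (suffix); strip both.
Reduced to β = s1^-1 s2 s3^-1 s1^-1 s2 s3^-1 s2^-1 s2^-1 s3^-1 on 4 strands, 9 crossings.
Compute on β:
Braid: s1^-1 s2 s3^-1 s1^-1 s2 s3^-1 s2^-1 s2^-1 s3^-1 on 4 strands, 9 crossings.
Writhe w = (#positive) - (#negative) = 2 - 7 = -5.
Enumerate smoothing states for the bracket polynomial. There are 2^9 = 512 states.
Each crossing splits two ways (0=vertical, 1=horizontal). The state's weight is A^(#A-smoothings - #B-smoothings) * d^(loops - 1).
Tabulate the states by total A-exponent and number of loops L (A-exp: L × count):
  A^9: L=5 ×1
  A^7: L=4 ×9
  A^5: L=3 ×33, L=5 ×3
  A^3: L=2 ×59, L=4 ×25
  A^1: L=1 ×42, L=3 ×80, L=5 ×4
  A^-1: L=2 ×93, L=4 ×33
  A^-3: L=1 ×19, L=3 ×58, L=5 ×7
  A^-5: L=2 ×19, L=4 ×16, L=6 ×1
  A^-7: L=3 ×7, L=5 ×2
  A^-9: L=4 ×1
Each group contributes A^e * Σ count * d^(L-1):
Powers of d = -A^2 - A^-2: d^2 = A^4 + 2 + A^-4; d^3 = -A^6 - 3*A^2 - 3*A^-2 - A^-6; d^4 = A^8 + 4*A^4 + 6 + 4*A^-4 + A^-8; d^5 = -A^10 - 5*A^6 - 10*A^2 - 10*A^-2 - 5*A^-6 - A^-10.
  A^9 * (d^4) = A^17 + 4*A^13 + 6*A^9 + 4*A^5 + A
  A^7 * (9*d^3) = -9*A^13 - 27*A^9 - 27*A^5 - 9*A
  A^5 * (33*d^2 + 3*d^4) = 3*A^13 + 45*A^9 + 84*A^5 + 45*A + 3*A^-3
  A^3 * (59*d + 25*d^3) = -25*A^9 - 134*A^5 - 134*A - 25*A^-3
  A^1 * (42 + 80*d^2 + 4*d^4) = 4*A^9 + 96*A^5 + 226*A + 96*A^-3 + 4*A^-7
  A^-1 * (93*d + 33*d^3) = -33*A^5 - 192*A - 192*A^-3 - 33*A^-7
  A^-3 * (19 + 58*d^2 + 7*d^4) = 7*A^5 + 86*A + 177*A^-3 + 86*A^-7 + 7*A^-11
  A^-5 * (19*d + 16*d^3 + d^5) = -A^5 - 21*A - 77*A^-3 - 77*A^-7 - 21*A^-11 - A^-15
  A^-7 * (7*d^2 + 2*d^4) = 2*A + 15*A^-3 + 26*A^-7 + 15*A^-11 + 2*A^-15
  A^-9 * (d^3) = -A^-3 - 3*A^-7 - 3*A^-11 - A^-15
Summing the groups: <K> = A^17 - 2*A^13 + 3*A^9 - 4*A^5 + 4*A - 4*A^-3 + 3*A^-7 - 2*A^-11
Normalise by the writhe: (-A^3)^(-w) = (-A^3)^(5) = -A^15, so f(A) = -A^15 * <K> = -A^32 + 2*A^28 - 3*A^24 + 4*A^20 - 4*A^16 + 4*A^12 - 3*A^8 + 2*A^4.
Substitute A = t^(-1/4), i.e. A^e → t^(-e/4): V(t) = 2*t^-1 - 3*t^-2 + 4*t^-3 - 4*t^-4 + 4*t^-5 - 3*t^-6 + 2*t^-7 - t^-8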